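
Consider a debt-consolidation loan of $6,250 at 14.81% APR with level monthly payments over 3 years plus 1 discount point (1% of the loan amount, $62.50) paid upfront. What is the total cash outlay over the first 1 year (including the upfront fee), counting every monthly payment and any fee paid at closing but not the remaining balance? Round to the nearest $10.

$2,660

At 14.81% the monthly rate is 0.0123417, so the payment is 6,250 × 0.0123417 / (1 − 1.0123417^−36) = $216.08.
Total outlay = 12 × $216.08 + $62.50 = $2,655.46.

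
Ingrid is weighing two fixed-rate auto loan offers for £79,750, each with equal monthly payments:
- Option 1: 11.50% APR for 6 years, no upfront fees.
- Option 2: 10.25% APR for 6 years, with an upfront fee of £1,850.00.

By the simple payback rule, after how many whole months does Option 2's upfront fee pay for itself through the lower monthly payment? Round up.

Option 1: at 11.50% the monthly rate is 0.0095833, so the payment is 79,750 × 0.0095833 / (1 − 1.0095833^−72) = £1,538.47.
Option 2: monthly rate = 10.25%/12 = 0.0085417; payment = 79,750 × 0.0085417 / (1 − (1+0.0085417)^−72) = £1,487.51.
Monthly savings = £1,538.47 − £1,487.51 = £50.96.
Break-even = £1,850.00 / £50.96 = 36.30 → 37 months.

37 months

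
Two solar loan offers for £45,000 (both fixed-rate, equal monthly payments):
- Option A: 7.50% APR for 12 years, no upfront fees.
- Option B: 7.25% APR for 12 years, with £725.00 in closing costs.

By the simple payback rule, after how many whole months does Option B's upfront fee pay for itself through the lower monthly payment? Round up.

120 months

Option A: at 7.50% the monthly rate is 0.0062500, so the payment is 45,000 × 0.0062500 / (1 − 1.0062500^−144) = £474.85.
Option B: monthly rate = 7.25%/12 = 0.0060417; payment = 45,000 × 0.0060417 / (1 − (1+0.0060417)^−144) = £468.79.
Monthly savings = £474.85 − £468.79 = £6.06.
Break-even = £725.00 / £6.06 = 119.64 → 120 months.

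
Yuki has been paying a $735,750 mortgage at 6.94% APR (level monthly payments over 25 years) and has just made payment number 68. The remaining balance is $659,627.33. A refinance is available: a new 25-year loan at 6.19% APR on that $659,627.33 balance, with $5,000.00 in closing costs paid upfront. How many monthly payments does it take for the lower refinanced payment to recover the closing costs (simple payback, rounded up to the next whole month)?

6 months

Current payment = 735,750 × 6.94%/12 / (1 − (1+0.0057833)^−300) = $5,172.00.
Refinanced payment = 659,627.33 × 0.0051583 / (1 − (1+0.0051583)^−300) = $4,326.93.
Monthly savings = $5,172.00 − $4,326.93 = $845.07.
Break-even = $5,000.00 / $845.07 = 5.92 → 6 months.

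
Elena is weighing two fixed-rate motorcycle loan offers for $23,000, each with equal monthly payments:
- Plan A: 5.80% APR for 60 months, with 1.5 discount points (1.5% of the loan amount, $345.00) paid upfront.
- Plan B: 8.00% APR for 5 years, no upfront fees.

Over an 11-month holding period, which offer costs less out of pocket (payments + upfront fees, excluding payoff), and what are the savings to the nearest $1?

Plan B by $83

Plan A: monthly rate = 5.8%/12 = 0.0048333; payment = 23,000 × 0.0048333 / (1 − (1+0.0048333)^−60) = $442.52.
Plan B: monthly rate = 8%/12 = 0.0066667; payment = 23,000 × 0.0066667 / (1 − (1+0.0066667)^−60) = $466.36.
Over 11 months: Plan A costs 11 × $442.52 + $345.00 = $5,212.72; Plan B costs 11 × $466.36 = $5,129.96.
Plan B is cheaper by $5,212.72 − $5,129.96 = $82.76.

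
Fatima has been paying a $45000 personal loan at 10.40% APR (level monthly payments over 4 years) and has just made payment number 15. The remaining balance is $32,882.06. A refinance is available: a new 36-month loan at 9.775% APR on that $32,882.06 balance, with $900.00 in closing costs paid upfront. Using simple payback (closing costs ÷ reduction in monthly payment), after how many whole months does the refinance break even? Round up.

10 months

Current payment = 45,000 × 10.4%/12 / (1 − (1+0.0086667)^−48) = $1,149.98.
Refinanced payment = 32,882.06 × 0.0081458 / (1 − (1+0.0081458)^−36) = $1,057.54.
Monthly savings = $1,149.98 − $1,057.54 = $92.44.
Break-even = $900.00 / $92.44 = 9.74 → 10 months.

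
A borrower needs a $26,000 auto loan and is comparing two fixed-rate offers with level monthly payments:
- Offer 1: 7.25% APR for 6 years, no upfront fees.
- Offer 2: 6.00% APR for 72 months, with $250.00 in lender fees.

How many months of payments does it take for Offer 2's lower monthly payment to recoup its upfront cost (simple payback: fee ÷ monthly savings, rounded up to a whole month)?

Offer 1: monthly rate = 7.25%/12 = 0.0060417; payment = 26,000 × 0.0060417 / (1 − (1+0.0060417)^−72) = $446.40.
Offer 2: monthly rate = 6%/12 = 0.0050000; payment = 26,000 × 0.0050000 / (1 − (1+0.0050000)^−72) = $430.90.
Monthly savings = $446.40 − $430.90 = $15.50.
Break-even = $250.00 / $15.50 = 16.13 → 17 months.

17 months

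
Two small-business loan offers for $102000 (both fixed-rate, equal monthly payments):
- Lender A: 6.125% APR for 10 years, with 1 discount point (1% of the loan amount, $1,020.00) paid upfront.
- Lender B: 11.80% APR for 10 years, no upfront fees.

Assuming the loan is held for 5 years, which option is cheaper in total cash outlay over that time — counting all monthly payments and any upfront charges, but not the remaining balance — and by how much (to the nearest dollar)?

Lender A by $17,749

Lender A: at 6.125% the monthly rate is 0.0051042, so the payment is 102,000 × 0.0051042 / (1 − 1.0051042^−120) = $1,138.82.
Lender B: monthly rate = 11.8%/12 = 0.0098333; payment = 102,000 × 0.0098333 / (1 − (1+0.0098333)^−120) = $1,451.64.
Over 60 months: Lender A costs 60 × $1,138.82 + $1,020.00 = $69,349.20; Lender B costs 60 × $1,451.64 = $87,098.40.
Lender A is cheaper by $87,098.40 − $69,349.20 = $17,749.20.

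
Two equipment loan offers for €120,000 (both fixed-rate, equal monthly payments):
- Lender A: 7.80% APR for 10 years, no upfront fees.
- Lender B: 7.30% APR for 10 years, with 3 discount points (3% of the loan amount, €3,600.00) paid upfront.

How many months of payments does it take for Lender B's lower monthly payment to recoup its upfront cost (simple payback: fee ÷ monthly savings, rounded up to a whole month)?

Lender A: at 7.80% the monthly rate is 0.0065000, so the payment is 120,000 × 0.0065000 / (1 − 1.0065000^−120) = €1,443.28.
Lender B: monthly rate = 7.3%/12 = 0.0060833; payment = 120,000 × 0.0060833 / (1 − (1+0.0060833)^−120) = €1,411.93.
Monthly savings = €1,443.28 − €1,411.93 = €31.35.
Break-even = €3,600.00 / €31.35 = 114.83 → 115 months.

115 months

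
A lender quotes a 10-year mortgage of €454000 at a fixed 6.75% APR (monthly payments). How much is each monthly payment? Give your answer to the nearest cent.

€5,213.01

At 6.75% the monthly rate is 0.0056250, so the payment is 454,000 × 0.0056250 / (1 − 1.0056250^−120) = €5,213.01.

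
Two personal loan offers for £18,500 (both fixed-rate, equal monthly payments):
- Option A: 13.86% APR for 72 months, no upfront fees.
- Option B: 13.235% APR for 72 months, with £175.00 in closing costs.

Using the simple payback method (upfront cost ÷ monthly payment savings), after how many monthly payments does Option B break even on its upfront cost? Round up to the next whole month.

29 months

Option A: at 13.86% the monthly rate is 0.0115500, so the payment is 18,500 × 0.0115500 / (1 − 1.0115500^−72) = £379.82.
Option B: at 13.235% the monthly rate is 0.0110292, so the payment is 18,500 × 0.0110292 / (1 − 1.0110292^−72) = £373.67.
Monthly savings = £379.82 − £373.67 = £6.15.
Break-even = £175.00 / £6.15 = 28.46 → 29 months.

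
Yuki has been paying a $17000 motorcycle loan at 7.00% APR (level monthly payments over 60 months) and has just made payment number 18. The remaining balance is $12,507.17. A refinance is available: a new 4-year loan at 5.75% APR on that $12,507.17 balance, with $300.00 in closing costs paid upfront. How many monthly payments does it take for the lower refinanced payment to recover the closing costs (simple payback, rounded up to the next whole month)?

Current payment = 17,000 × 7%/12 / (1 − (1+0.0058333)^−60) = $336.62.
Refinanced payment = 12,507.17 × 0.0047917 / (1 − (1+0.0047917)^−48) = $292.30.
Monthly savings = $336.62 − $292.30 = $44.32.
Break-even = $300.00 / $44.32 = 6.77 → 7 months.

7 months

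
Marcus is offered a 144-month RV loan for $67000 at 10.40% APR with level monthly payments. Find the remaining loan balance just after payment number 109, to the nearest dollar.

With monthly rate i = 10.4%/12 = 0.0086667, the balance after k of n payments is P · [(1+i)^n − (1+i)^k] / [(1+i)^n − 1].
(1+0.0086667)^144 = 3.46468959 and (1+0.0086667)^109 = 2.56150918, so the balance is 67,000 × (3.46468959 − 2.56150918) / (3.46468959 − 1) = $24,552.01.

$24,552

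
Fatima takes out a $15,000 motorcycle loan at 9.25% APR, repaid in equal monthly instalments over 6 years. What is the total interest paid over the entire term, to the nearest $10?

At 9.25% the monthly rate is 0.0077083, so the payment is 15,000 × 0.0077083 / (1 − 1.0077083^−72) = $272.25.
Total paid = 72 × $272.25 = $19,602.00; interest = $19,602.00 − $15,000 = $4,602.00.

$4,600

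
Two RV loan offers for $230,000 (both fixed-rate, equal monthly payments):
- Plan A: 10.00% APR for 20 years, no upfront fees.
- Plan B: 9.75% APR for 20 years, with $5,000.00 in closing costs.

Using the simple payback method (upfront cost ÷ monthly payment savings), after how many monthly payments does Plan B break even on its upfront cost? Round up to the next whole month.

132 months

Plan A: at 10.00% the monthly rate is 0.0083333, so the payment is 230,000 × 0.0083333 / (1 − 1.0083333^−240) = $2,219.55.
Plan B: monthly rate = 9.75%/12 = 0.0081250; payment = 230,000 × 0.0081250 / (1 − (1+0.0081250)^−240) = $2,181.59.
Monthly savings = $2,219.55 − $2,181.59 = $37.96.
Break-even = $5,000.00 / $37.96 = 131.72 → 132 months.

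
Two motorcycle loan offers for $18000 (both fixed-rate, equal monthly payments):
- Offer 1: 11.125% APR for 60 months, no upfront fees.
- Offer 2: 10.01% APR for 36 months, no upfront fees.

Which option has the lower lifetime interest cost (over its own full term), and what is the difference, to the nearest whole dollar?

Offer 2 by $2,637

Offer 1: monthly rate = 11.125%/12 = 0.0092708; payment = 18,000 × 0.0092708 / (1 − (1+0.0092708)^−60) = $392.49.
Total interest on Offer 1 = 60 × $392.49 − $18,000 = $5,549.40.
Offer 2: monthly rate = 10.01%/12 = 0.0083417; payment = 18,000 × 0.0083417 / (1 − (1+0.0083417)^−36) = $580.89.
Total interest on Offer 2 = 36 × $580.89 − $18,000 = $2,912.04.
Offer 2 is lower by $2,637.36.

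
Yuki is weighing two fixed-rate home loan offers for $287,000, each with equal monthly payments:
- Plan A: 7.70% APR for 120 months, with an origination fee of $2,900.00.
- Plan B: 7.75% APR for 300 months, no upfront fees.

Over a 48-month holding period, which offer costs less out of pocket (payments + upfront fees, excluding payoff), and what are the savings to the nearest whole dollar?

Plan A: monthly rate = 7.7%/12 = 0.0064167; payment = 287,000 × 0.0064167 / (1 − (1+0.0064167)^−120) = $3,436.77.
Plan B: monthly rate = 7.75%/12 = 0.0064583; payment = 287,000 × 0.0064583 / (1 − (1+0.0064583)^−300) = $2,167.79.
Over 48 months: Plan A costs 48 × $3,436.77 + $2,900.00 = $167,864.96; Plan B costs 48 × $2,167.79 = $104,053.92.
Plan B is cheaper by $167,864.96 − $104,053.92 = $63,811.04.

Plan B by $63,811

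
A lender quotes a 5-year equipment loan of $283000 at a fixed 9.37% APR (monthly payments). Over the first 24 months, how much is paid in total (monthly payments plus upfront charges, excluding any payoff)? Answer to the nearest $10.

$142,210

At 9.37% the monthly rate is 0.0078083, so the payment is 283,000 × 0.0078083 / (1 − 1.0078083^−60) = $5,925.56.
Total outlay = 24 × $5,925.56 = $142,213.44.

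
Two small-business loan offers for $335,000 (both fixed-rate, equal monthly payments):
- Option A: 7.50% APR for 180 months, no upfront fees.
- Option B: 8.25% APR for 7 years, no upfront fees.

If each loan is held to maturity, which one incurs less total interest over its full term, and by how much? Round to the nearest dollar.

Option A: monthly rate = 7.5%/12 = 0.0062500; payment = 335,000 × 0.0062500 / (1 − (1+0.0062500)^−180) = $3,105.49.
Total interest on Option A = 180 × $3,105.49 − $335,000 = $223,988.20.
Option B: at 8.25% the monthly rate is 0.0068750, so the payment is 335,000 × 0.0068750 / (1 − 1.0068750^−84) = $5,263.20.
Total interest on Option B = 84 × $5,263.20 − $335,000 = $107,108.80.
Option B is lower by $116,879.40.

Option B by $116,879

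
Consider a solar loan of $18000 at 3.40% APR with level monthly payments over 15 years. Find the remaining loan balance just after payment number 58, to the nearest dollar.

With monthly rate i = 3.4%/12 = 0.0028333, the balance after k of n payments is P · [(1+i)^n − (1+i)^k] / [(1+i)^n − 1].
(1+0.0028333)^180 = 1.66409072 and (1+0.0028333)^58 = 1.17833328, so the balance is 18,000 × (1.66409072 − 1.17833328) / (1.66409072 − 1) = $13,166.32.

$13,166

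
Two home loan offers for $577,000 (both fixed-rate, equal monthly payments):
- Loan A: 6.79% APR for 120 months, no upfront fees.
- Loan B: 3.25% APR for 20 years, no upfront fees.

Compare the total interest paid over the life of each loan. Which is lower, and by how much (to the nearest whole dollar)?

Loan B by $11,009

Loan A: monthly rate = 6.79%/12 = 0.0056583; payment = 577,000 × 0.0056583 / (1 − (1+0.0056583)^−120) = $6,637.18.
Total interest on Loan A = 120 × $6,637.18 − $577,000 = $219,461.60.
Loan B: at 3.25% the monthly rate is 0.0027083, so the payment is 577,000 × 0.0027083 / (1 − 1.0027083^−240) = $3,272.72.
Total interest on Loan B = 240 × $3,272.72 − $577,000 = $208,452.80.
Loan B is lower by $11,008.80.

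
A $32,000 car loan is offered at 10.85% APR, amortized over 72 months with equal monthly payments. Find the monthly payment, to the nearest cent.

Monthly rate = 10.85%/12 = 0.0090417; payment = 32,000 × 0.0090417 / (1 − (1+0.0090417)^−72) = $606.63.

$606.63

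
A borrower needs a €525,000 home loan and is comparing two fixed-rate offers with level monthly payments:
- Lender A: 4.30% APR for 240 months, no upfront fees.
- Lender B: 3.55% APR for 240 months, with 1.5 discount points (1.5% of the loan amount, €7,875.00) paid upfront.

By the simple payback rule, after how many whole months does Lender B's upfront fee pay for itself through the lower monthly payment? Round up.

Lender A: monthly rate = 4.3%/12 = 0.0035833; payment = 525,000 × 0.0035833 / (1 − (1+0.0035833)^−240) = €3,265.00.
Lender B: at 3.55% the monthly rate is 0.0029583, so the payment is 525,000 × 0.0029583 / (1 − 1.0029583^−240) = €3,058.29.
Monthly savings = €3,265.00 − €3,058.29 = €206.71.
Break-even = €7,875.00 / €206.71 = 38.10 → 39 months.

39 months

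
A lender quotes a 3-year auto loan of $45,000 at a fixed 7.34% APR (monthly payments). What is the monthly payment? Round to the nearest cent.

$1,396.48

At 7.34% the monthly rate is 0.0061167, so the payment is 45,000 × 0.0061167 / (1 − 1.0061167^−36) = $1,396.48.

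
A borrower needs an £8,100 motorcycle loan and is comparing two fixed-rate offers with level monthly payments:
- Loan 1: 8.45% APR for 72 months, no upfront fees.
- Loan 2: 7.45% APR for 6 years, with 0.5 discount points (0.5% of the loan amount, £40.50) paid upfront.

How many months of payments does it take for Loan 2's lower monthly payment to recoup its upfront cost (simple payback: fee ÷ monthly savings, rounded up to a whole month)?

Loan 1: at 8.45% the monthly rate is 0.0070417, so the payment is 8,100 × 0.0070417 / (1 − 1.0070417^−72) = £143.81.
Loan 2: monthly rate = 7.45%/12 = 0.0062083; payment = 8,100 × 0.0062083 / (1 − (1+0.0062083)^−72) = £139.85.
Monthly savings = £143.81 − £139.85 = £3.96.
Break-even = £40.50 / £3.96 = 10.23 → 11 months.

11 months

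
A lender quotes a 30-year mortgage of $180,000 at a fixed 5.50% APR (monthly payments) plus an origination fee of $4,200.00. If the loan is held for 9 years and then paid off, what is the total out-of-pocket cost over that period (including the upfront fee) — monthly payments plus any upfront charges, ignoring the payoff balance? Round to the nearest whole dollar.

At 5.50% the monthly rate is 0.0045833, so the payment is 180,000 × 0.0045833 / (1 − 1.0045833^−360) = $1,022.02.
Total outlay = 108 × $1,022.02 + $4,200.00 = $114,578.16.

$114,578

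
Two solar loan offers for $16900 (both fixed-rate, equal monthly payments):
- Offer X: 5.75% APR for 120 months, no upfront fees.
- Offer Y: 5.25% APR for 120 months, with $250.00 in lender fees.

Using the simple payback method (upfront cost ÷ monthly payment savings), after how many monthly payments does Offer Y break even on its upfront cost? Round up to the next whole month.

Offer X: at 5.75% the monthly rate is 0.0047917, so the payment is 16,900 × 0.0047917 / (1 − 1.0047917^−120) = $185.51.
Offer Y: at 5.25% the monthly rate is 0.0043750, so the payment is 16,900 × 0.0043750 / (1 − 1.0043750^−120) = $181.32.
Monthly savings = $185.51 − $181.32 = $4.19.
Break-even = $250.00 / $4.19 = 59.67 → 60 months.

60 months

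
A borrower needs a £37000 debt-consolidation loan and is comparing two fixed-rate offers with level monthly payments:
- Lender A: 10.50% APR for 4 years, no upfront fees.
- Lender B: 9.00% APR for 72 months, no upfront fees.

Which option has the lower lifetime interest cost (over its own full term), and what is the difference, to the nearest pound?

Lender A by £2,548

Lender A: at 10.50% the monthly rate is 0.0087500, so the payment is 37,000 × 0.0087500 / (1 − 1.0087500^−48) = £947.33.
Total interest on Lender A = 48 × £947.33 − £37,000 = £8,471.84.
Lender B: monthly rate = 9%/12 = 0.0075000; payment = 37,000 × 0.0075000 / (1 − (1+0.0075000)^−72) = £666.94.
Total interest on Lender B = 72 × £666.94 − £37,000 = £11,019.68.
Lender A is lower by £2,547.84.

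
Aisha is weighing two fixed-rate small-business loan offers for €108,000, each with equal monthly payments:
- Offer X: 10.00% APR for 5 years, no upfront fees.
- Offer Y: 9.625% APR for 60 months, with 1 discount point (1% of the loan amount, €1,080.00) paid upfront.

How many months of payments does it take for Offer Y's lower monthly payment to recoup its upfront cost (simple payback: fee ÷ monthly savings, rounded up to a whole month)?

55 months

Offer X: monthly rate = 10%/12 = 0.0083333; payment = 108,000 × 0.0083333 / (1 − (1+0.0083333)^−60) = €2,294.68.
Offer Y: monthly rate = 9.625%/12 = 0.0080208; payment = 108,000 × 0.0080208 / (1 − (1+0.0080208)^−60) = €2,274.80.
Monthly savings = €2,294.68 − €2,274.80 = €19.88.
Break-even = €1,080.00 / €19.88 = 54.33 → 55 months.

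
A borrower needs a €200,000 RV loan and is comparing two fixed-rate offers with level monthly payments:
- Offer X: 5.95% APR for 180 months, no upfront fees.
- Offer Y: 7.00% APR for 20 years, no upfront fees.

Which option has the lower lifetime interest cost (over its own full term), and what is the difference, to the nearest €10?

Offer X by €69,330

Offer X: at 5.95% the monthly rate is 0.0049583, so the payment is 200,000 × 0.0049583 / (1 − 1.0049583^−180) = €1,682.32.
Total interest on Offer X = 180 × €1,682.32 − €200,000 = €102,817.60.
Offer Y: at 7.00% the monthly rate is 0.0058333, so the payment is 200,000 × 0.0058333 / (1 − 1.0058333^−240) = €1,550.60.
Total interest on Offer Y = 240 × €1,550.60 − €200,000 = €172,144.00.
Offer X is lower by €69,326.40.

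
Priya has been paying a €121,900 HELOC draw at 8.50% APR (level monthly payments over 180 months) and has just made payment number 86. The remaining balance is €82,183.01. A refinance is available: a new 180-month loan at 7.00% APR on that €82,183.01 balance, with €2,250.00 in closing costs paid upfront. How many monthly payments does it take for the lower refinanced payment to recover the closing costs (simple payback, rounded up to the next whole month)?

Current payment = 121,900 × 8.5%/12 / (1 − (1+0.0070833)^−180) = €1,200.40.
Refinanced payment = 82,183.01 × 0.0058333 / (1 − (1+0.0058333)^−180) = €738.68.
Monthly savings = €1,200.40 − €738.68 = €461.72.
Break-even = €2,250.00 / €461.72 = 4.87 → 5 months.

5 months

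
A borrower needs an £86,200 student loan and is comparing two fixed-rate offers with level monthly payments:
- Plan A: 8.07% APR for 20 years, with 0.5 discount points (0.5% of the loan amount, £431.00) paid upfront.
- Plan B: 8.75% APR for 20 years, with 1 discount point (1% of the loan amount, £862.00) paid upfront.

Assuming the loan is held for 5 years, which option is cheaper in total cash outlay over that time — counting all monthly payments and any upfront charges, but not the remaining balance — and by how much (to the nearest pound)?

Plan A: monthly rate = 8.07%/12 = 0.0067250; payment = 86,200 × 0.0067250 / (1 − (1+0.0067250)^−240) = £724.77.
Plan B: at 8.75% the monthly rate is 0.0072917, so the payment is 86,200 × 0.0072917 / (1 − 1.0072917^−240) = £761.76.
Over 60 months: Plan A costs 60 × £724.77 + £431.00 = £43,917.20; Plan B costs 60 × £761.76 + £862.00 = £46,567.60.
Plan A is cheaper by £46,567.60 − £43,917.20 = £2,650.40.

Plan A by £2,650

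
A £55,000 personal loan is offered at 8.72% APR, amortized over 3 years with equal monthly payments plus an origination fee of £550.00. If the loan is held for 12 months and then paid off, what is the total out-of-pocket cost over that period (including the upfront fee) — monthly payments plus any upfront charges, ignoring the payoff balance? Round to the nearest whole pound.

£21,452

At 8.72% the monthly rate is 0.0072667, so the payment is 55,000 × 0.0072667 / (1 − 1.0072667^−36) = £1,741.83.
Total outlay = 12 × £1,741.83 + £550.00 = £21,451.96.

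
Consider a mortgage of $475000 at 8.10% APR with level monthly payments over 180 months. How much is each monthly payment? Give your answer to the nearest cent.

Monthly rate = 8.1%/12 = 0.0067500; payment = 475,000 × 0.0067500 / (1 − (1+0.0067500)^−180) = $4,566.81.

$4,566.81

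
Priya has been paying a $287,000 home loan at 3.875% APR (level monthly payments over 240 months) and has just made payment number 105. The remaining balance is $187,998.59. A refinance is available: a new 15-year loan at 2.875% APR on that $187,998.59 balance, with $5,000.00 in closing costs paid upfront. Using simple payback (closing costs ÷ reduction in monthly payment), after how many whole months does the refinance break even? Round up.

Current payment = 287,000 × 3.875%/12 / (1 − (1+0.0032292)^−240) = $1,720.32.
Refinanced payment = 187,998.59 × 0.0023958 / (1 − (1+0.0023958)^−180) = $1,287.01.
Monthly savings = $1,720.32 − $1,287.01 = $433.31.
Break-even = $5,000.00 / $433.31 = 11.54 → 12 months.

12 months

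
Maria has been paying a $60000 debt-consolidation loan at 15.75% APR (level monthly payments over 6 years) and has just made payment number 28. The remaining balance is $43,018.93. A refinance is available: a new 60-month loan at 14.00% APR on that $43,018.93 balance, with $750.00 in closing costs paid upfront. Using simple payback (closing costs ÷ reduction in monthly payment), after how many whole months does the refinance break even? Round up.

Current payment = 60,000 × 15.75%/12 / (1 − (1+0.0131250)^−72) = $1,293.27.
Refinanced payment = 43,018.93 × 0.0116667 / (1 − (1+0.0116667)^−60) = $1,000.98.
Monthly savings = $1,293.27 − $1,000.98 = $292.29.
Break-even = $750.00 / $292.29 = 2.57 → 3 months.

3 months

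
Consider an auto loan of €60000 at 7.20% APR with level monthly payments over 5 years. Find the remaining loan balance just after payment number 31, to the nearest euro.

€31,687

With monthly rate i = 7.2%/12 = 0.0060000, the balance after k of n payments is P · [(1+i)^n − (1+i)^k] / [(1+i)^n − 1].
(1+0.0060000)^60 = 1.43178841 and (1+0.0060000)^31 = 1.20375305, so the balance is 60,000 × (1.43178841 − 1.20375305) / (1.43178841 − 1) = €31,687.10.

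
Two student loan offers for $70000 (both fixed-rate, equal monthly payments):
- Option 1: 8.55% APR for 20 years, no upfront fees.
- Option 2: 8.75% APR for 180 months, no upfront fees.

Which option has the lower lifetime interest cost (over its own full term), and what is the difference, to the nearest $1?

Option 1: at 8.55% the monthly rate is 0.0071250, so the payment is 70,000 × 0.0071250 / (1 − 1.0071250^−240) = $609.69.
Total interest on Option 1 = 240 × $609.69 − $70,000 = $76,325.60.
Option 2: at 8.75% the monthly rate is 0.0072917, so the payment is 70,000 × 0.0072917 / (1 − 1.0072917^−180) = $699.61.
Total interest on Option 2 = 180 × $699.61 − $70,000 = $55,929.80.
Option 2 is lower by $20,395.80.

Option 2 by $20,396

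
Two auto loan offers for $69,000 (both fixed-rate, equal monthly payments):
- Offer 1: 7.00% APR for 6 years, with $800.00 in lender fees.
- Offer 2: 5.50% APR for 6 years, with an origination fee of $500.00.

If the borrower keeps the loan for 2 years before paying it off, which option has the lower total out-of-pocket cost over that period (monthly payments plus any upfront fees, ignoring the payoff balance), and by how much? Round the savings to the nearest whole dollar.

Offer 2 by $1,478

Offer 1: monthly rate = 7%/12 = 0.0058333; payment = 69,000 × 0.0058333 / (1 − (1+0.0058333)^−72) = $1,176.38.
Offer 2: monthly rate = 5.5%/12 = 0.0045833; payment = 69,000 × 0.0045833 / (1 − (1+0.0045833)^−72) = $1,127.31.
Over 24 months: Offer 1 costs 24 × $1,176.38 + $800.00 = $29,033.12; Offer 2 costs 24 × $1,127.31 + $500.00 = $27,555.44.
Offer 2 is cheaper by $29,033.12 − $27,555.44 = $1,477.68.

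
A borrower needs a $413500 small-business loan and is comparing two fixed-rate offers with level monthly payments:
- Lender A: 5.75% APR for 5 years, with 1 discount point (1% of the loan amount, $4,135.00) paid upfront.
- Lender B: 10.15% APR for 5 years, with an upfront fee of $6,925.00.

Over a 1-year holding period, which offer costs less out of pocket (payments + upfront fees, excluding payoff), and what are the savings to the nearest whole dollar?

Lender A by $13,231

Lender A: at 5.75% the monthly rate is 0.0047917, so the payment is 413,500 × 0.0047917 / (1 − 1.0047917^−60) = $7,946.13.
Lender B: at 10.15% the monthly rate is 0.0084583, so the payment is 413,500 × 0.0084583 / (1 − 1.0084583^−60) = $8,816.20.
Over 12 months: Lender A costs 12 × $7,946.13 + $4,135.00 = $99,488.56; Lender B costs 12 × $8,816.20 + $6,925.00 = $112,719.40.
Lender A is cheaper by $112,719.40 − $99,488.56 = $13,230.84.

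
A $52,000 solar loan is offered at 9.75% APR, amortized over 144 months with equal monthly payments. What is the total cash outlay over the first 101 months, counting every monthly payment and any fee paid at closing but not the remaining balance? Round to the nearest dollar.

Monthly rate = 9.75%/12 = 0.0081250; payment = 52,000 × 0.0081250 / (1 − (1+0.0081250)^−144) = $613.95.
Total outlay = 101 × $613.95 = $62,008.95.

$62,009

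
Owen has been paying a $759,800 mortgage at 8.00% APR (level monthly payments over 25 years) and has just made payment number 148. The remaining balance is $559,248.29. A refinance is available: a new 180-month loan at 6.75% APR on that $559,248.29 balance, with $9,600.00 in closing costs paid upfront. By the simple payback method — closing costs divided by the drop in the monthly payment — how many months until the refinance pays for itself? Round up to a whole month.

11 months

Current payment = 759,800 × 8%/12 / (1 − (1+0.0066667)^−300) = $5,864.26.
Refinanced payment = 559,248.29 × 0.0056250 / (1 − (1+0.0056250)^−180) = $4,948.84.
Monthly savings = $5,864.26 − $4,948.84 = $915.42.
Break-even = $9,600.00 / $915.42 = 10.49 → 11 months.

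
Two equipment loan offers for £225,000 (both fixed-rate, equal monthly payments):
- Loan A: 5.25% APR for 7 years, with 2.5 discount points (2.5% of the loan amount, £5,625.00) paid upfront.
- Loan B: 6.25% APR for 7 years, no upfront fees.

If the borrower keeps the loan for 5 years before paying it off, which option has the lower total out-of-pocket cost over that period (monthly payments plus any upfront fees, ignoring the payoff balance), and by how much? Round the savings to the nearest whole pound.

Loan A by £815

Loan A: at 5.25% the monthly rate is 0.0043750, so the payment is 225,000 × 0.0043750 / (1 − 1.0043750^−84) = £3,206.63.
Loan B: at 6.25% the monthly rate is 0.0052083, so the payment is 225,000 × 0.0052083 / (1 − 1.0052083^−84) = £3,313.96.
Over 60 months: Loan A costs 60 × £3,206.63 + £5,625.00 = £198,022.80; Loan B costs 60 × £3,313.96 = £198,837.60.
Loan A is cheaper by £198,837.60 − £198,022.80 = £814.80.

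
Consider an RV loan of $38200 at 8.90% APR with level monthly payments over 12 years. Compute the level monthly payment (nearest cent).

Monthly rate = 8.9%/12 = 0.0074167; payment = 38,200 × 0.0074167 / (1 − (1+0.0074167)^−144) = $432.58.

$432.58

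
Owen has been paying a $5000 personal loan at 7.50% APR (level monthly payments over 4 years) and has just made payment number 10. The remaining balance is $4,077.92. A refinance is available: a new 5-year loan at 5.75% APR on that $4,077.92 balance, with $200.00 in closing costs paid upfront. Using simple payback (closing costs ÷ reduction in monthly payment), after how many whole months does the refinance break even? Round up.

5 months

Current payment = 5,000 × 7.5%/12 / (1 − (1+0.0062500)^−48) = $120.89.
Refinanced payment = 4,077.92 × 0.0047917 / (1 − (1+0.0047917)^−60) = $78.36.
Monthly savings = $120.89 − $78.36 = $42.53.
Break-even = $200.00 / $42.53 = 4.70 → 5 months.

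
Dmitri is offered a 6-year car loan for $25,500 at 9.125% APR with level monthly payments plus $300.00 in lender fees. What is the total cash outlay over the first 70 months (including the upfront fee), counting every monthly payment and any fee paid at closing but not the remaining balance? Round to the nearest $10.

At 9.125% the monthly rate is 0.0076042, so the payment is 25,500 × 0.0076042 / (1 − 1.0076042^−72) = $461.23.
Total outlay = 70 × $461.23 + $300.00 = $32,586.10.

$32,590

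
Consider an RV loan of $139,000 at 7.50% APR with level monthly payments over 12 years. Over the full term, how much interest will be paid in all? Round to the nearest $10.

$72,210

Monthly rate = 7.5%/12 = 0.0062500; payment = 139,000 × 0.0062500 / (1 − (1+0.0062500)^−144) = $1,466.76.
Total paid = 144 × $1,466.76 = $211,213.44; interest = $211,213.44 − $139,000 = $72,213.44.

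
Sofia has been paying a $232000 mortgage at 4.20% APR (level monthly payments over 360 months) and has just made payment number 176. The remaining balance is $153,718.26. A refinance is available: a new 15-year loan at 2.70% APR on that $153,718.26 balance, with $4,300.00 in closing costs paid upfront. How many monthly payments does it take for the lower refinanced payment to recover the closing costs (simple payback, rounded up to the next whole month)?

46 months

Current payment = 232,000 × 4.2%/12 / (1 − (1+0.0035000)^−360) = $1,134.52.
Refinanced payment = 153,718.26 × 0.0022500 / (1 − (1+0.0022500)^−180) = $1,039.51.
Monthly savings = $1,134.52 − $1,039.51 = $95.01.
Break-even = $4,300.00 / $95.01 = 45.26 → 46 months.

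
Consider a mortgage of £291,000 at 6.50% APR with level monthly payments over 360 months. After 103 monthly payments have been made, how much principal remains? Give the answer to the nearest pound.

£254,847

With monthly rate i = 6.5%/12 = 0.0054167, the balance after k of n payments is P · [(1+i)^n − (1+i)^k] / [(1+i)^n − 1].
(1+0.0054167)^360 = 6.99179797 and (1+0.0054167)^103 = 1.74440073, so the balance is 291,000 × (6.99179797 − 1.74440073) / (6.99179797 − 1) = £254,847.14.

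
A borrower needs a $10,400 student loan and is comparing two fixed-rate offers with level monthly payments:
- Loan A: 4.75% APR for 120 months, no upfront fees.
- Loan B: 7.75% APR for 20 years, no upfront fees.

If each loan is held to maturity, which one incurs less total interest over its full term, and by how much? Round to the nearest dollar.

Loan A: at 4.75% the monthly rate is 0.0039583, so the payment is 10,400 × 0.0039583 / (1 − 1.0039583^−120) = $109.04.
Total interest on Loan A = 120 × $109.04 − $10,400 = $2,684.80.
Loan B: monthly rate = 7.75%/12 = 0.0064583; payment = 10,400 × 0.0064583 / (1 − (1+0.0064583)^−240) = $85.38.
Total interest on Loan B = 240 × $85.38 − $10,400 = $10,091.20.
Loan A is lower by $7,406.40.

Loan A by $7,406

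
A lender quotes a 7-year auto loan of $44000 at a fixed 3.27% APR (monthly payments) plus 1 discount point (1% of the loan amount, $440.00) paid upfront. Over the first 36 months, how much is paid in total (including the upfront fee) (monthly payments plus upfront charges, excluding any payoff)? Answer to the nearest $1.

Monthly rate = 3.27%/12 = 0.0027250; payment = 44,000 × 0.0027250 / (1 − (1+0.0027250)^−84) = $586.75.
Total outlay = 36 × $586.75 + $440.00 = $21,563.00.

$21,563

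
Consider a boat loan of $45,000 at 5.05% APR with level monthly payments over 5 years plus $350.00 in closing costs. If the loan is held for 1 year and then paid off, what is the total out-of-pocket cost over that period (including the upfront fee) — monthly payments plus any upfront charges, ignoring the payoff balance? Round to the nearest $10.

$10,550

Monthly rate = 5.05%/12 = 0.0042083; payment = 45,000 × 0.0042083 / (1 − (1+0.0042083)^−60) = $850.24.
Total outlay = 12 × $850.24 + $350.00 = $10,552.88.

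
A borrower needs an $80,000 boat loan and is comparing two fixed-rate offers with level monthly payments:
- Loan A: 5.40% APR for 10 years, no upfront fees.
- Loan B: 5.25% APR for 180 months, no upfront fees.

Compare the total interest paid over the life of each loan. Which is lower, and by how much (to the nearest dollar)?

Loan A by $12,048

Loan A: at 5.40% the monthly rate is 0.0045000, so the payment is 80,000 × 0.0045000 / (1 − 1.0045000^−120) = $864.25.
Total interest on Loan A = 120 × $864.25 − $80,000 = $23,710.00.
Loan B: at 5.25% the monthly rate is 0.0043750, so the payment is 80,000 × 0.0043750 / (1 − 1.0043750^−180) = $643.10.
Total interest on Loan B = 180 × $643.10 − $80,000 = $35,758.00.
Loan A is lower by $12,048.00.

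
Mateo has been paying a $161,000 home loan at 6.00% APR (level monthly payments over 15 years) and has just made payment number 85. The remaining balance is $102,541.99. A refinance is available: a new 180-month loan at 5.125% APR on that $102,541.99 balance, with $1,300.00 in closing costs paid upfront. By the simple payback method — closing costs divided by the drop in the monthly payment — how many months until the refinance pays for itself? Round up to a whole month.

Current payment = 161,000 × 6%/12 / (1 − (1+0.0050000)^−180) = $1,358.61.
Refinanced payment = 102,541.99 × 0.0042708 / (1 − (1+0.0042708)^−180) = $817.59.
Monthly savings = $1,358.61 − $817.59 = $541.02.
Break-even = $1,300.00 / $541.02 = 2.40 → 3 months.

3 months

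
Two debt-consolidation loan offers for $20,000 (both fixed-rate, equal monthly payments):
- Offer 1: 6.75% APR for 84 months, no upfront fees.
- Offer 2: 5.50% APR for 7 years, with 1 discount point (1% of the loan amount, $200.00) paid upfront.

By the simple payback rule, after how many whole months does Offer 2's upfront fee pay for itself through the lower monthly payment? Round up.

Offer 1: monthly rate = 6.75%/12 = 0.0056250; payment = 20,000 × 0.0056250 / (1 − (1+0.0056250)^−84) = $299.42.
Offer 2: at 5.50% the monthly rate is 0.0045833, so the payment is 20,000 × 0.0045833 / (1 − 1.0045833^−84) = $287.40.
Monthly savings = $299.42 − $287.40 = $12.02.
Break-even = $200.00 / $12.02 = 16.64 → 17 months.

17 months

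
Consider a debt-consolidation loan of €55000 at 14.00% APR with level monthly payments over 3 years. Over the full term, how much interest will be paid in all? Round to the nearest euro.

€12,672

Monthly rate = 14%/12 = 0.0116667; payment = 55,000 × 0.0116667 / (1 − (1+0.0116667)^−36) = €1,879.77.
Total paid = 36 × €1,879.77 = €67,671.72; interest = €67,671.72 − €55,000 = €12,671.72.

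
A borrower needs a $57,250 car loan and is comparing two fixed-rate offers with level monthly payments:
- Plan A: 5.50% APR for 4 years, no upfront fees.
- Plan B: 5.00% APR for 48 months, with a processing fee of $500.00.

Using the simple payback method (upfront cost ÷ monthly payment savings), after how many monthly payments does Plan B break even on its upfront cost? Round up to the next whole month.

Plan A: monthly rate = 5.5%/12 = 0.0045833; payment = 57,250 × 0.0045833 / (1 − (1+0.0045833)^−48) = $1,331.43.
Plan B: monthly rate = 5%/12 = 0.0041667; payment = 57,250 × 0.0041667 / (1 − (1+0.0041667)^−48) = $1,318.43.
Monthly savings = $1,331.43 − $1,318.43 = $13.00.
Break-even = $500.00 / $13.00 = 38.46 → 39 months.

39 months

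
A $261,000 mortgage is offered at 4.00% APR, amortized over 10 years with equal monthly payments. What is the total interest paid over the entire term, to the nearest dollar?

At 4.00% the monthly rate is 0.0033333, so the payment is 261,000 × 0.0033333 / (1 − 1.0033333^−120) = $2,642.50.
Total paid = 120 × $2,642.50 = $317,100.00; interest = $317,100.00 − $261,000 = $56,100.00.

$56,100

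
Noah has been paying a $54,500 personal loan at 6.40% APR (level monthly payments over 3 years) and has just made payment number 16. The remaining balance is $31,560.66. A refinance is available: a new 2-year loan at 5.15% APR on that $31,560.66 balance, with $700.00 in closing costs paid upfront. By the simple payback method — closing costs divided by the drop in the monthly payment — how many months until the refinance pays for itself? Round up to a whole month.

3 months

Current payment = 54,500 × 6.4%/12 / (1 − (1+0.0053333)^−36) = $1,667.89.
Refinanced payment = 31,560.66 × 0.0042917 / (1 − (1+0.0042917)^−24) = $1,386.73.
Monthly savings = $1,667.89 − $1,386.73 = $281.16.
Break-even = $700.00 / $281.16 = 2.49 → 3 months.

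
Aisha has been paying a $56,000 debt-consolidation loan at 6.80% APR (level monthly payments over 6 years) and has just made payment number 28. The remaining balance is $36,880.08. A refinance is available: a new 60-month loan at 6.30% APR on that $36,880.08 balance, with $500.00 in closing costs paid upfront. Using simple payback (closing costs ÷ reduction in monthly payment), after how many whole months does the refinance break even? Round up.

Current payment = 56,000 × 6.8%/12 / (1 − (1+0.0056667)^−72) = $949.38.
Refinanced payment = 36,880.08 × 0.0052500 / (1 − (1+0.0052500)^−60) = $718.15.
Monthly savings = $949.38 − $718.15 = $231.23.
Break-even = $500.00 / $231.23 = 2.16 → 3 months.

3 months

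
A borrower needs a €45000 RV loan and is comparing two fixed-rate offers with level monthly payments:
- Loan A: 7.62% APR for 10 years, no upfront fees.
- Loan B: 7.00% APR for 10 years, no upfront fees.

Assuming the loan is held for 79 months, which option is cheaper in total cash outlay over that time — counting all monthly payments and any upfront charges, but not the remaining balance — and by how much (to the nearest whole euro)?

Loan A: at 7.62% the monthly rate is 0.0063500, so the payment is 45,000 × 0.0063500 / (1 − 1.0063500^−120) = €536.98.
Loan B: monthly rate = 7%/12 = 0.0058333; payment = 45,000 × 0.0058333 / (1 − (1+0.0058333)^−120) = €522.49.
Over 79 months: Loan A costs 79 × €536.98 = €42,421.42; Loan B costs 79 × €522.49 = €41,276.71.
Loan B is cheaper by €42,421.42 − €41,276.71 = €1,144.71.

Loan B by €1,145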